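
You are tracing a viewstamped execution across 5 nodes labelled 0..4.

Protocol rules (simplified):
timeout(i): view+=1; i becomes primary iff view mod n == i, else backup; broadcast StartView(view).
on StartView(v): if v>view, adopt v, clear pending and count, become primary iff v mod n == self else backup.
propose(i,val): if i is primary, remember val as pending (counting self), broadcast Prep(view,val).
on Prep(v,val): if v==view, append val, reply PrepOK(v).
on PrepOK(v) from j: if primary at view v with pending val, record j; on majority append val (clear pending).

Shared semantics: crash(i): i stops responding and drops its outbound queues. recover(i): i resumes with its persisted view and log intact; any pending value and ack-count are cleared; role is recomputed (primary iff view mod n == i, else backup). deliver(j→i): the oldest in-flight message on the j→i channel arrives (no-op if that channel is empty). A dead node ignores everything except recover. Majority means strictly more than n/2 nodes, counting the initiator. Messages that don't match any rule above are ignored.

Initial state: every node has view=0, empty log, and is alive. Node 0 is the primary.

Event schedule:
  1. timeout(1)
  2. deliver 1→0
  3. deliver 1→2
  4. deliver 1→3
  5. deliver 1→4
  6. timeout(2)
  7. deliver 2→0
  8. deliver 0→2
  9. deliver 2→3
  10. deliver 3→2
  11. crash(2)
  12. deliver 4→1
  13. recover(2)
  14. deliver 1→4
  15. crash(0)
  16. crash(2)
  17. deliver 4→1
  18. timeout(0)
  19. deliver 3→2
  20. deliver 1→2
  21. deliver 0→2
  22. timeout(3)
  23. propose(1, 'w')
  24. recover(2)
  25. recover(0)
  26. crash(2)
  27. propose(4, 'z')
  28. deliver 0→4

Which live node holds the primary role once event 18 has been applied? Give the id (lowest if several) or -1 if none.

e1 timeout(1): 1[prim,v=1,-]
e2 deliver 1→0: 0[back,v=1,-]
e3 deliver 1→2: 2[back,v=1,-]
e4 deliver 1→3: 3[back,v=1,-]
e5 deliver 1→4: 4[back,v=1,-]
e6 timeout(2): 2[prim,v=2,-]
e7 deliver 2→0: 0[back,v=2,-]
e8 deliver 0→2: ·
e9 deliver 2→3: 3[back,v=2,-]
e10 deliver 3→2: ·
e11 crash(2): 2[✗prim,v=2,-]
e12 deliver 4→1: ·
e13 recover(2): 2[prim,v=2,-]
e14 deliver 1→4: ·
e15 crash(0): 0[✗back,v=2,-]
e16 crash(2): 2[✗prim,v=2,-]
e17 deliver 4→1: ·
e18 timeout(0): ·

1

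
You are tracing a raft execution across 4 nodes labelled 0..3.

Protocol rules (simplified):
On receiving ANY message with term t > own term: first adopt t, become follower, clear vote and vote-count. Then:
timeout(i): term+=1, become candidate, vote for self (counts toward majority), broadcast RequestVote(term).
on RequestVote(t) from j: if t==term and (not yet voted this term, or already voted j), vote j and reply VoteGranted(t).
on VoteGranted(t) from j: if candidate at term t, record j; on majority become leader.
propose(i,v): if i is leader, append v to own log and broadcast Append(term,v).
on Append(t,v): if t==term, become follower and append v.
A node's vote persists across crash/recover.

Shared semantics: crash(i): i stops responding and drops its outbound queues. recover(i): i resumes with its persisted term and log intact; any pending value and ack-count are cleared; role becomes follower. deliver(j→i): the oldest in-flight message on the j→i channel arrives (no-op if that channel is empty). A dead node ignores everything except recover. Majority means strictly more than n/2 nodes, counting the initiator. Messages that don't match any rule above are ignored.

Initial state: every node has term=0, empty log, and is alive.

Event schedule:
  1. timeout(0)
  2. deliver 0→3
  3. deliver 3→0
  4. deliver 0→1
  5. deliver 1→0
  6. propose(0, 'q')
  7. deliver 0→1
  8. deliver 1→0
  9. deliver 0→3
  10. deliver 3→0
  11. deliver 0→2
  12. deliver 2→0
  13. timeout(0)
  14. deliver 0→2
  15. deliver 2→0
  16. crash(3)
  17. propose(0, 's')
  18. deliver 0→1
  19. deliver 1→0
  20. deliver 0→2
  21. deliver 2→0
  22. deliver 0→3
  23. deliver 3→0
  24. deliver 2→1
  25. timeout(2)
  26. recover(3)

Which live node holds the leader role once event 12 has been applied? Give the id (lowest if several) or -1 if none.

0

[1] timeout(0) → N0(cand t1 [-])
[2] deliver 0→3 → N3(foll t1 [-])
[3] deliver 3→0 → ∅
[4] deliver 0→1 → N1(foll t1 [-])
[5] deliver 1→0 → N0(lead t1 [-])
[6] propose(0,'q') → N0(lead t1 [q])
[7] deliver 0→1 → N1(foll t1 [q])
[8] deliver 1→0 → ∅
[9] deliver 0→3 → N3(foll t1 [q])
[10] deliver 3→0 → ∅
[11] deliver 0→2 → N2(foll t1 [-])
[12] deliver 2→0 → ∅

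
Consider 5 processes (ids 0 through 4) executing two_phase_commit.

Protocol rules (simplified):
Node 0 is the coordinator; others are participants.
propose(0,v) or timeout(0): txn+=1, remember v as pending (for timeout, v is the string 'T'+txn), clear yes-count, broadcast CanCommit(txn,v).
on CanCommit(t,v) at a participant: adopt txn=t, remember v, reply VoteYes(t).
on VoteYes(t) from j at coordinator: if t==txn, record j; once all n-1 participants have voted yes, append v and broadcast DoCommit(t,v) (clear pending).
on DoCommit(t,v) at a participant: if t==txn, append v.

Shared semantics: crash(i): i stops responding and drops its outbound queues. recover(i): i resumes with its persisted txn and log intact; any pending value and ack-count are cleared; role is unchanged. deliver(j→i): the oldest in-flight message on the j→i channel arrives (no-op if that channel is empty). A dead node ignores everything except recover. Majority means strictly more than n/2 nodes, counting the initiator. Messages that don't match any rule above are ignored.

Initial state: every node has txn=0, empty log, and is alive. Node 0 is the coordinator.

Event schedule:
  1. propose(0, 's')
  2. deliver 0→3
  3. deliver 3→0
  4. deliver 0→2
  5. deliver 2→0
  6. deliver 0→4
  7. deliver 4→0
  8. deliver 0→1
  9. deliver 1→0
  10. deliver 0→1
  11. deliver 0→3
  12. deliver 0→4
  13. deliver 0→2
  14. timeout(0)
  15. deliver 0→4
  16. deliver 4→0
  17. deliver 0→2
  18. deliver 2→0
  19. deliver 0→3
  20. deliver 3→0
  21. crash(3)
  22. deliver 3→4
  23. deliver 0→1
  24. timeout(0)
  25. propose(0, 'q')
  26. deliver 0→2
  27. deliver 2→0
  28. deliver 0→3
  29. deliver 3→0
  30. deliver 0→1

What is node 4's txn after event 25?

1. propose(0,'s'):  <0:coor t1 ->
2. deliver 0→3:  <3:part t1 ->
3. deliver 3→0:  nop
4. deliver 0→2:  <2:part t1 ->
5. deliver 2→0:  nop
6. deliver 0→4:  <4:part t1 ->
7. deliver 4→0:  nop
8. deliver 0→1:  <1:part t1 ->
9. deliver 1→0:  <0:coor t1 s>
10. deliver 0→1:  <1:part t1 s>
11. deliver 0→3:  <3:part t1 s>
12. deliver 0→4:  <4:part t1 s>
13. deliver 0→2:  <2:part t1 s>
14. timeout(0):  <0:coor t2 s>
15. deliver 0→4:  <4:part t2 s>
16. deliver 4→0:  nop
17. deliver 0→2:  <2:part t2 s>
18. deliver 2→0:  nop
19. deliver 0→3:  <3:part t2 s>
20. deliver 3→0:  nop
21. crash(3):  <3:✗part t2 s>
22. deliver 3→4:  nop
23. deliver 0→1:  <1:part t2 s>
24. timeout(0):  <0:coor t3 s>
25. propose(0,'q'):  <0:coor t4 s>

2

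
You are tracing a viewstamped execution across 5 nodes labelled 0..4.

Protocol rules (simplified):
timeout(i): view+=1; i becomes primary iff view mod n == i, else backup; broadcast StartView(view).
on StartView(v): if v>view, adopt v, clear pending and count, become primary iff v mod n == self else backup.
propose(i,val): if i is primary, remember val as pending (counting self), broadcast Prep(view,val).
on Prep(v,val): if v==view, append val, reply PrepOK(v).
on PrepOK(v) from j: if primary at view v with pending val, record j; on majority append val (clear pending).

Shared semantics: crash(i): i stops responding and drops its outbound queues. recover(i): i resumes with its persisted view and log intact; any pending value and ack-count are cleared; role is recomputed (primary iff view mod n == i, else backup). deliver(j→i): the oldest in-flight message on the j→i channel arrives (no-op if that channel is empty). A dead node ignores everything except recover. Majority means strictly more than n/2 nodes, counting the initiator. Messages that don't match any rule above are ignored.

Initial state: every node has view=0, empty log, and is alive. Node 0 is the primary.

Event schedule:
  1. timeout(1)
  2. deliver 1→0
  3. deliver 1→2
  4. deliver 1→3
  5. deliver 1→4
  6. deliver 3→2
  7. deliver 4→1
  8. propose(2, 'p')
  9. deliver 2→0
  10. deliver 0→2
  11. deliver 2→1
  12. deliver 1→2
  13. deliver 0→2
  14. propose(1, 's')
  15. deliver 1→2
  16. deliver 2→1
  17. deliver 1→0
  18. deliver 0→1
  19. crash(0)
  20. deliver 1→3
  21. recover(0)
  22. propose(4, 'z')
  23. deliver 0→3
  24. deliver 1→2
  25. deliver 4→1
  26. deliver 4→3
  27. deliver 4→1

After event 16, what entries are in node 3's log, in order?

step 1 timeout(1): 1={prim,v=1,log=-}
step 2 deliver 1→0: 0={back,v=1,log=-}
step 3 deliver 1→2: 2={back,v=1,log=-}
step 4 deliver 1→3: 3={back,v=1,log=-}
step 5 deliver 1→4: 4={back,v=1,log=-}
step 6 deliver 3→2: —
step 7 deliver 4→1: —
step 8 propose(2,'p'): —
step 9 deliver 2→0: —
step 10 deliver 0→2: —
step 11 deliver 2→1: —
step 12 deliver 1→2: —
step 13 deliver 0→2: —
step 14 propose(1,'s'): —
step 15 deliver 1→2: 2={back,v=1,log=s}
step 16 deliver 2→1: —

empty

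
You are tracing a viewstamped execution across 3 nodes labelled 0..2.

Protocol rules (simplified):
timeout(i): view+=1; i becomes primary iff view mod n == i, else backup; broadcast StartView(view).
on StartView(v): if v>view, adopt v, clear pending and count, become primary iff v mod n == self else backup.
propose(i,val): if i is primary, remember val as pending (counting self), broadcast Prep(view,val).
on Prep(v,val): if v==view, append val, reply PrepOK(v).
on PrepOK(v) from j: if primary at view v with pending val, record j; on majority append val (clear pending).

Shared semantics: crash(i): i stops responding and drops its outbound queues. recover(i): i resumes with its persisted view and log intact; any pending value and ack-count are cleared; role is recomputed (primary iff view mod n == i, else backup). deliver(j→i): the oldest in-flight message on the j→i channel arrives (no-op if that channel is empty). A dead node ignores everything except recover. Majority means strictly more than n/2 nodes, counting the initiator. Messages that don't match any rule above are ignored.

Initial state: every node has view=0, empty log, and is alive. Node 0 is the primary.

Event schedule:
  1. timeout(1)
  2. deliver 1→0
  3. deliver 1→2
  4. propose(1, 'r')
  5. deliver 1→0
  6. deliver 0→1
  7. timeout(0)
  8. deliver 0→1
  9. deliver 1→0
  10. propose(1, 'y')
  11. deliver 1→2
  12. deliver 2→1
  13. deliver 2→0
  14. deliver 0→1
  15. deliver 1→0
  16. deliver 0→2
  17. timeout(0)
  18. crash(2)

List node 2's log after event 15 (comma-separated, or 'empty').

r

[1] timeout(1) → N1(prim v1 [-])
[2] deliver 1→0 → N0(back v1 [-])
[3] deliver 1→2 → N2(back v1 [-])
[4] propose(1,'r') → ∅
[5] deliver 1→0 → N0(back v1 [r])
[6] deliver 0→1 → N1(prim v1 [r])
[7] timeout(0) → N0(back v2 [r])
[8] deliver 0→1 → N1(back v2 [r])
[9] deliver 1→0 → ∅
[10] propose(1,'y') → ∅
[11] deliver 1→2 → N2(back v1 [r])
[12] deliver 2→1 → ∅
[13] deliver 2→0 → ∅
[14] deliver 0→1 → ∅
[15] deliver 1→0 → ∅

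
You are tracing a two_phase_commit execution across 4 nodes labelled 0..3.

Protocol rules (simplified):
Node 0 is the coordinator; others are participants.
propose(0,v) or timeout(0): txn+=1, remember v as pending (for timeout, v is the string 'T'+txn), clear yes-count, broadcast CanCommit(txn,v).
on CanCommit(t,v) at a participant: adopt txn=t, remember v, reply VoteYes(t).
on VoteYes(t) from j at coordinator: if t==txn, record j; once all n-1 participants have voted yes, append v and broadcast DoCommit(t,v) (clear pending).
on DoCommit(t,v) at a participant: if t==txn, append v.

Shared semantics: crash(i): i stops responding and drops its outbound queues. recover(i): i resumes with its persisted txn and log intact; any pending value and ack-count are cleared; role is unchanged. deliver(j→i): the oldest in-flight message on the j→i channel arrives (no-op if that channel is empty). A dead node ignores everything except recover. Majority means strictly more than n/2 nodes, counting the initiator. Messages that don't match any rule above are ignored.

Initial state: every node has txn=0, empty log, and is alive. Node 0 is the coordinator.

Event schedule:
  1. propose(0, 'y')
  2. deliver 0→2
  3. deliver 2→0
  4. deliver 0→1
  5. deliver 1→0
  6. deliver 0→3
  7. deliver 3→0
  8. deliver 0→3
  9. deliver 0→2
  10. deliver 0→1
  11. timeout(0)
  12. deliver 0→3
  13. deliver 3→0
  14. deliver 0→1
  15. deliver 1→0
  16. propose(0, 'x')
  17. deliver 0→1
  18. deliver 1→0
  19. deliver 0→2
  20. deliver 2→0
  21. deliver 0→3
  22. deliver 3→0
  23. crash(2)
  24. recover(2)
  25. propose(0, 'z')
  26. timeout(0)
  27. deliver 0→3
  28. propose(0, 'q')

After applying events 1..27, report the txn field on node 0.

5

e1 propose(0,'y'): 0[coor,t=1,-]
e2 deliver 0→2: 2[part,t=1,-]
e3 deliver 2→0: ·
e4 deliver 0→1: 1[part,t=1,-]
e5 deliver 1→0: ·
e6 deliver 0→3: 3[part,t=1,-]
e7 deliver 3→0: 0[coor,t=1,y]
e8 deliver 0→3: 3[part,t=1,y]
e9 deliver 0→2: 2[part,t=1,y]
e10 deliver 0→1: 1[part,t=1,y]
e11 timeout(0): 0[coor,t=2,y]
e12 deliver 0→3: 3[part,t=2,y]
e13 deliver 3→0: ·
e14 deliver 0→1: 1[part,t=2,y]
e15 deliver 1→0: ·
e16 propose(0,'x'): 0[coor,t=3,y]
e17 deliver 0→1: 1[part,t=3,y]
e18 deliver 1→0: ·
e19 deliver 0→2: 2[part,t=2,y]
e20 deliver 2→0: ·
e21 deliver 0→3: 3[part,t=3,y]
e22 deliver 3→0: ·
e23 crash(2): 2[✗part,t=2,y]
e24 recover(2): 2[part,t=2,y]
e25 propose(0,'z'): 0[coor,t=4,y]
e26 timeout(0): 0[coor,t=5,y]
e27 deliver 0→3: 3[part,t=4,y]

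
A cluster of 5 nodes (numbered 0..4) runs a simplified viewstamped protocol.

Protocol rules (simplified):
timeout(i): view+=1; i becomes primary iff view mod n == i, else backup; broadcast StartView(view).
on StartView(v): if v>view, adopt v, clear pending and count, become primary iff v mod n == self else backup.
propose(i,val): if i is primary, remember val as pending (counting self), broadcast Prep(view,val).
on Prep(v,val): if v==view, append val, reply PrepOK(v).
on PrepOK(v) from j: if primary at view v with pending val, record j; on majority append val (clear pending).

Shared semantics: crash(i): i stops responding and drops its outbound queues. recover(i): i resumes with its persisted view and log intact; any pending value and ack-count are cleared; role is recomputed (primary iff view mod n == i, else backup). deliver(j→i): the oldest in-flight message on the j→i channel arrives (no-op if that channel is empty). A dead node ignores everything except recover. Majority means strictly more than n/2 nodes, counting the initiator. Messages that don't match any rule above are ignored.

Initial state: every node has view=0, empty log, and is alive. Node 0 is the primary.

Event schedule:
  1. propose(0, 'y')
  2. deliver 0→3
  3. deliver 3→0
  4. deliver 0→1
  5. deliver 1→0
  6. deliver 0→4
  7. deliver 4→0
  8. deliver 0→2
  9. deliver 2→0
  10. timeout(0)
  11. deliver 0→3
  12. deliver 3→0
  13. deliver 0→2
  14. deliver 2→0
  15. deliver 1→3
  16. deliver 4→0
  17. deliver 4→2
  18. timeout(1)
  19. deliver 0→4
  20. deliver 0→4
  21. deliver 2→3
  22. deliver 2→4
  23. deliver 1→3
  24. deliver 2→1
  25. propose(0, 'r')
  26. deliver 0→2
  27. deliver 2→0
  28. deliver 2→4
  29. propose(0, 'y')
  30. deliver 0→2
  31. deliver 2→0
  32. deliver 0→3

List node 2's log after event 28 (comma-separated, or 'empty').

[1] propose(0,'y') → ∅
[2] deliver 0→3 → N3(back v0 [y])
[3] deliver 3→0 → ∅
[4] deliver 0→1 → N1(back v0 [y])
[5] deliver 1→0 → N0(prim v0 [y])
[6] deliver 0→4 → N4(back v0 [y])
[7] deliver 4→0 → ∅
[8] deliver 0→2 → N2(back v0 [y])
[9] deliver 2→0 → ∅
[10] timeout(0) → N0(back v1 [y])
[11] deliver 0→3 → N3(back v1 [y])
[12] deliver 3→0 → ∅
[13] deliver 0→2 → N2(back v1 [y])
[14] deliver 2→0 → ∅
[15] deliver 1→3 → ∅
[16] deliver 4→0 → ∅
[17] deliver 4→2 → ∅
[18] timeout(1) → N1(prim v1 [y])
[19] deliver 0→4 → N4(back v1 [y])
[20] deliver 0→4 → ∅
[21] deliver 2→3 → ∅
[22] deliver 2→4 → ∅
[23] deliver 1→3 → ∅
[24] deliver 2→1 → ∅
[25] propose(0,'r') → ∅
[26] deliver 0→2 → ∅
[27] deliver 2→0 → ∅
[28] deliver 2→4 → ∅

y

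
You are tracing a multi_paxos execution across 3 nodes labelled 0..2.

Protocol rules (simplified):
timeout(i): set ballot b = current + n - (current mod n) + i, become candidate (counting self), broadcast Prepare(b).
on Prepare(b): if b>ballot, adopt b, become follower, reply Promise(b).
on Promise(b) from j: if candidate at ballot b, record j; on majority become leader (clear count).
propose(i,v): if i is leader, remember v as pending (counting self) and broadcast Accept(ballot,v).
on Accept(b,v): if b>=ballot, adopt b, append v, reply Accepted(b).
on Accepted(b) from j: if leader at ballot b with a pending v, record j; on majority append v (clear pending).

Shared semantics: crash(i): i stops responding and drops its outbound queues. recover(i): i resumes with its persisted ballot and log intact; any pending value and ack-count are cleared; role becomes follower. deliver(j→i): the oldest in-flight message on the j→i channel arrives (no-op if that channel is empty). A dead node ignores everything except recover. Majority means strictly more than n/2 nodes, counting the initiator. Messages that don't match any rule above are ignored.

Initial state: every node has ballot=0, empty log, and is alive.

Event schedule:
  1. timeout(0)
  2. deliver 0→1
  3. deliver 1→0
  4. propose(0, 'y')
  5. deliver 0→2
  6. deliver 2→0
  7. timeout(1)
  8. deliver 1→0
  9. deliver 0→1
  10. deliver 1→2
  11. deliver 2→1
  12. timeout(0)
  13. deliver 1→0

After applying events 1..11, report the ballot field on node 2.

7

step 1 timeout(0): 0={cand,b=3,log=-}
step 2 deliver 0→1: 1={foll,b=3,log=-}
step 3 deliver 1→0: 0={lead,b=3,log=-}
step 4 propose(0,'y'): —
step 5 deliver 0→2: 2={foll,b=3,log=-}
step 6 deliver 2→0: —
step 7 timeout(1): 1={cand,b=7,log=-}
step 8 deliver 1→0: 0={foll,b=7,log=-}
step 9 deliver 0→1: —
step 10 deliver 1→2: 2={foll,b=7,log=-}
step 11 deliver 2→1: 1={lead,b=7,log=-}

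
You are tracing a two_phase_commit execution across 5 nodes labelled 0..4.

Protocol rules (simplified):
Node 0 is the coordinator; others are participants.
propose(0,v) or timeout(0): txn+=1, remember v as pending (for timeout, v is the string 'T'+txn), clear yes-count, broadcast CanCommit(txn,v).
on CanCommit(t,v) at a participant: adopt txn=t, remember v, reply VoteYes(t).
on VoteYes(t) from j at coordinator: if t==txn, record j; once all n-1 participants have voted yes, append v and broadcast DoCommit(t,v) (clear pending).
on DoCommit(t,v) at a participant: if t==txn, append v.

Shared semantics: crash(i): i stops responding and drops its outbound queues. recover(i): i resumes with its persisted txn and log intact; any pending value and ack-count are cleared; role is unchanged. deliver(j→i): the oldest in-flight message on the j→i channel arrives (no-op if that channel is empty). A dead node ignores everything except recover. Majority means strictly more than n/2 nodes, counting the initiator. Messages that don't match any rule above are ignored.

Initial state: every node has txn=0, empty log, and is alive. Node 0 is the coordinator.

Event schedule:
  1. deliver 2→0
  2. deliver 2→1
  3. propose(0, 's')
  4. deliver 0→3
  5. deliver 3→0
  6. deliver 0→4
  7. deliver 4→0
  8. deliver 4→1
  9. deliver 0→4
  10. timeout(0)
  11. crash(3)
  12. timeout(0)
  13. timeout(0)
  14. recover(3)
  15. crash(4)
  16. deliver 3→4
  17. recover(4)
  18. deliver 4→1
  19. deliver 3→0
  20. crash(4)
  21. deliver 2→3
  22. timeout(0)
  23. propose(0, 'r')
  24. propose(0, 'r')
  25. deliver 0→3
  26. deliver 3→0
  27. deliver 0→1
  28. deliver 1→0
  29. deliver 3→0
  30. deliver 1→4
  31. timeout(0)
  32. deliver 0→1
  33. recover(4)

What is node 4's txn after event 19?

step 1 deliver 2→0: —
step 2 deliver 2→1: —
step 3 propose(0,'s'): 0={coor,t=1,log=-}
step 4 deliver 0→3: 3={part,t=1,log=-}
step 5 deliver 3→0: —
step 6 deliver 0→4: 4={part,t=1,log=-}
step 7 deliver 4→0: —
step 8 deliver 4→1: —
step 9 deliver 0→4: —
step 10 timeout(0): 0={coor,t=2,log=-}
step 11 crash(3): 3={✗part,t=1,log=-}
step 12 timeout(0): 0={coor,t=3,log=-}
step 13 timeout(0): 0={coor,t=4,log=-}
step 14 recover(3): 3={part,t=1,log=-}
step 15 crash(4): 4={✗part,t=1,log=-}
step 16 deliver 3→4: —
step 17 recover(4): 4={part,t=1,log=-}
step 18 deliver 4→1: —
step 19 deliver 3→0: —

1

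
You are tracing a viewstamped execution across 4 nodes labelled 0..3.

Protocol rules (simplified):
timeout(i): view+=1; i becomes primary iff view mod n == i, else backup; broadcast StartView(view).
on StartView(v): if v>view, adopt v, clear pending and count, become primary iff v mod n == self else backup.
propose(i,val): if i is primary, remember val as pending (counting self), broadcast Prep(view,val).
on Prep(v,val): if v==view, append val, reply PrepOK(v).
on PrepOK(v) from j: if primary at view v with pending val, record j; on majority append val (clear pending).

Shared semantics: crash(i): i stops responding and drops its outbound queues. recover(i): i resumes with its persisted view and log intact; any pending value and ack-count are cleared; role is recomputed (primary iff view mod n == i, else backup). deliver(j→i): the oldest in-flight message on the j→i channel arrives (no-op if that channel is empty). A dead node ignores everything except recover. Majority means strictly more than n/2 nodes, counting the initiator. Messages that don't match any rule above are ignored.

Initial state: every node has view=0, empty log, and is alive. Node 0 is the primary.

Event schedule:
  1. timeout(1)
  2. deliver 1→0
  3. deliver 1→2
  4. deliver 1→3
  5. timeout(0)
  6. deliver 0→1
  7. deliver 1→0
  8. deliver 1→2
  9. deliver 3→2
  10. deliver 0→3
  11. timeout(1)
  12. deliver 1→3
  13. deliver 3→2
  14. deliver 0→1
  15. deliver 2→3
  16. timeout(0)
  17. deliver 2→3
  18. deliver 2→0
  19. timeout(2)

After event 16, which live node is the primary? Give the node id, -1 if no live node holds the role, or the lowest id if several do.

3

[1] timeout(1) → N1(prim v1 [-])
[2] deliver 1→0 → N0(back v1 [-])
[3] deliver 1→2 → N2(back v1 [-])
[4] deliver 1→3 → N3(back v1 [-])
[5] timeout(0) → N0(back v2 [-])
[6] deliver 0→1 → N1(back v2 [-])
[7] deliver 1→0 → ∅
[8] deliver 1→2 → ∅
[9] deliver 3→2 → ∅
[10] deliver 0→3 → N3(back v2 [-])
[11] timeout(1) → N1(back v3 [-])
[12] deliver 1→3 → N3(prim v3 [-])
[13] deliver 3→2 → ∅
[14] deliver 0→1 → ∅
[15] deliver 2→3 → ∅
[16] timeout(0) → N0(back v3 [-])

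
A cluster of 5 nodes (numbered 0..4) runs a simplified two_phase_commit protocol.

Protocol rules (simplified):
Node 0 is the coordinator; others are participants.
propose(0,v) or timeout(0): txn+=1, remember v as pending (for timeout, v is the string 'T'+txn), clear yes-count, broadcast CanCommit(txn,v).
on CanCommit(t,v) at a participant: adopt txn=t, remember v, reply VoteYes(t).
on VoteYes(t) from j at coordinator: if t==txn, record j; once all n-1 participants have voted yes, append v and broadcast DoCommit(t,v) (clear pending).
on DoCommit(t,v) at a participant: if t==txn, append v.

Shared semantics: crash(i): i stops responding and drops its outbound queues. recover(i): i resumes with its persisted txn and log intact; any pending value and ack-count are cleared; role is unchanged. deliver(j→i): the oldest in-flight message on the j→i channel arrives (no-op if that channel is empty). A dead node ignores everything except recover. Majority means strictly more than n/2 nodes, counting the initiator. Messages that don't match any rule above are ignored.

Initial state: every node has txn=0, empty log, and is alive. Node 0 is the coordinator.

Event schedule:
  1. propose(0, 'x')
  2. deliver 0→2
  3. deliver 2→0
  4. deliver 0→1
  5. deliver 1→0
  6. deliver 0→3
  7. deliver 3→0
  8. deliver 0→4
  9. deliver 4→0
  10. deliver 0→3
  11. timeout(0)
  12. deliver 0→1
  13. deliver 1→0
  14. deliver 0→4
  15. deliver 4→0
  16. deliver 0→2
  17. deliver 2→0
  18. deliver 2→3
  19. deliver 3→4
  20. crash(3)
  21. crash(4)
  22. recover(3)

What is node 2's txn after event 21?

[1] propose(0,'x') → N0(coor t1 [-])
[2] deliver 0→2 → N2(part t1 [-])
[3] deliver 2→0 → ∅
[4] deliver 0→1 → N1(part t1 [-])
[5] deliver 1→0 → ∅
[6] deliver 0→3 → N3(part t1 [-])
[7] deliver 3→0 → ∅
[8] deliver 0→4 → N4(part t1 [-])
[9] deliver 4→0 → N0(coor t1 [x])
[10] deliver 0→3 → N3(part t1 [x])
[11] timeout(0) → N0(coor t2 [x])
[12] deliver 0→1 → N1(part t1 [x])
[13] deliver 1→0 → ∅
[14] deliver 0→4 → N4(part t1 [x])
[15] deliver 4→0 → ∅
[16] deliver 0→2 → N2(part t1 [x])
[17] deliver 2→0 → ∅
[18] deliver 2→3 → ∅
[19] deliver 3→4 → ∅
[20] crash(3) → N3(✗part t1 [x])
[21] crash(4) → N4(✗part t1 [x])

1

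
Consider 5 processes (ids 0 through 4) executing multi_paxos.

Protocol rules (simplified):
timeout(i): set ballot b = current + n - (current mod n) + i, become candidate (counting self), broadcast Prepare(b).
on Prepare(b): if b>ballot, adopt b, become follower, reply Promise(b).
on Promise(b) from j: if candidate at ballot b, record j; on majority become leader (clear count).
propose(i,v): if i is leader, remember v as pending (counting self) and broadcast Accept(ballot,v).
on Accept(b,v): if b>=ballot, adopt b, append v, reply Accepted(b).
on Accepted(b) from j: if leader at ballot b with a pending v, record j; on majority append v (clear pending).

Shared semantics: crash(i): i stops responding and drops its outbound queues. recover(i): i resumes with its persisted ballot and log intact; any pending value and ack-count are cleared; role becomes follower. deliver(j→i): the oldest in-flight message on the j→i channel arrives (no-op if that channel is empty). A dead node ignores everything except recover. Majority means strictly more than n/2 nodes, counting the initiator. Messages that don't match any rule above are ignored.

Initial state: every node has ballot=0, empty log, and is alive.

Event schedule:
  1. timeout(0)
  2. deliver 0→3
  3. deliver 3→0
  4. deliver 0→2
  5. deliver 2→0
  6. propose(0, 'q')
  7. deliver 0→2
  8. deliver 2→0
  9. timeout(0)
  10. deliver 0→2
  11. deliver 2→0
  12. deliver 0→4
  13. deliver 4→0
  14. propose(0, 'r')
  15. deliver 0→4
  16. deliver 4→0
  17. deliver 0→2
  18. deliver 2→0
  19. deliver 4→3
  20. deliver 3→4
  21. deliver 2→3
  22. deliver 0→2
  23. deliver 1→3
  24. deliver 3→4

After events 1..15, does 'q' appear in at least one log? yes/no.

1. timeout(0):  <0:cand b5 ->
2. deliver 0→3:  <3:foll b5 ->
3. deliver 3→0:  nop
4. deliver 0→2:  <2:foll b5 ->
5. deliver 2→0:  <0:lead b5 ->
6. propose(0,'q'):  nop
7. deliver 0→2:  <2:foll b5 q>
8. deliver 2→0:  nop
9. timeout(0):  <0:cand b10 ->
10. deliver 0→2:  <2:foll b10 q>
11. deliver 2→0:  nop
12. deliver 0→4:  <4:foll b5 ->
13. deliver 4→0:  nop
14. propose(0,'r'):  nop
15. deliver 0→4:  <4:foll b5 q>

yes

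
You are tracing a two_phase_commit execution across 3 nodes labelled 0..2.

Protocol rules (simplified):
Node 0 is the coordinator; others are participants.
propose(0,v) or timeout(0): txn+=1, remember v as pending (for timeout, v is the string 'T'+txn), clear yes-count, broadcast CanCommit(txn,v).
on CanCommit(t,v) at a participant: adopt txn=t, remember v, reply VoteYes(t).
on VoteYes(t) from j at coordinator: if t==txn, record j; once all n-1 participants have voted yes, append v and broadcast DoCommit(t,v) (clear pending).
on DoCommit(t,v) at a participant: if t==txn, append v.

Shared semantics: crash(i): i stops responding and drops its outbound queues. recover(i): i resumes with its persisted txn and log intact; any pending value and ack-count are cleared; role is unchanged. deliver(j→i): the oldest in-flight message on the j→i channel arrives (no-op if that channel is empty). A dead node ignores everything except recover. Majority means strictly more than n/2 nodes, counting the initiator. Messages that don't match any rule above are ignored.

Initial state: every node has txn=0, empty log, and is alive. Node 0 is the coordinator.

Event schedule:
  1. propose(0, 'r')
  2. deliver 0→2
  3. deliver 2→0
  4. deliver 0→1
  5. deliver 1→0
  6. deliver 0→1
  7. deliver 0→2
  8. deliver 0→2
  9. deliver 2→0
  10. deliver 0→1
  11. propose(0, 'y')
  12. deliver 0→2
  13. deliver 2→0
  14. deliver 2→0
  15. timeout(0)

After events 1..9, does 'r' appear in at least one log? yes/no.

yes

after 1 — propose(0,'r'): n0:coor/t1/[-]
after 2 — deliver 0→2: n2:part/t1/[-]
after 3 — deliver 2→0: ·
after 4 — deliver 0→1: n1:part/t1/[-]
after 5 — deliver 1→0: n0:coor/t1/[r]
after 6 — deliver 0→1: n1:part/t1/[r]
after 7 — deliver 0→2: n2:part/t1/[r]
after 8 — deliver 0→2: ·
after 9 — deliver 2→0: ·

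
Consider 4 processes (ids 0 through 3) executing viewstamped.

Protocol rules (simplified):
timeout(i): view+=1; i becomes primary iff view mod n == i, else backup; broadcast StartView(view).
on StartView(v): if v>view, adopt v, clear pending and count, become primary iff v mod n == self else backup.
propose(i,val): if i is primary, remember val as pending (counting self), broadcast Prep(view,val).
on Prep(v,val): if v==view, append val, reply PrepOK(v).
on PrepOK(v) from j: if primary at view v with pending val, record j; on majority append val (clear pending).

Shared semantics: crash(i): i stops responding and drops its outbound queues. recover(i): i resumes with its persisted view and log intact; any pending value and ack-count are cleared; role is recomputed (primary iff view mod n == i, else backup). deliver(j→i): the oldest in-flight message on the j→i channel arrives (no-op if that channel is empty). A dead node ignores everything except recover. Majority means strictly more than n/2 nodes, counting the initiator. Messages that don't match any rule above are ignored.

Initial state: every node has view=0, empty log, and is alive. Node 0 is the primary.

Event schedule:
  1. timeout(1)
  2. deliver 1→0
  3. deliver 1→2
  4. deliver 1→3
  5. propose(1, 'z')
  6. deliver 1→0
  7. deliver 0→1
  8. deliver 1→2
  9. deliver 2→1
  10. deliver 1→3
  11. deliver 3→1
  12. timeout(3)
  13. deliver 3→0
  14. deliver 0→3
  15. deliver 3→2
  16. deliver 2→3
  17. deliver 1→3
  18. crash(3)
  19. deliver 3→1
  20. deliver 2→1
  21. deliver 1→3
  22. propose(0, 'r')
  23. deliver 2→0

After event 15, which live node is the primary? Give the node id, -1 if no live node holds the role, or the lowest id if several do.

[1] timeout(1) → N1(prim v1 [-])
[2] deliver 1→0 → N0(back v1 [-])
[3] deliver 1→2 → N2(back v1 [-])
[4] deliver 1→3 → N3(back v1 [-])
[5] propose(1,'z') → ∅
[6] deliver 1→0 → N0(back v1 [z])
[7] deliver 0→1 → ∅
[8] deliver 1→2 → N2(back v1 [z])
[9] deliver 2→1 → N1(prim v1 [z])
[10] deliver 1→3 → N3(back v1 [z])
[11] deliver 3→1 → ∅
[12] timeout(3) → N3(back v2 [z])
[13] deliver 3→0 → N0(back v2 [z])
[14] deliver 0→3 → ∅
[15] deliver 3→2 → N2(prim v2 [z])

1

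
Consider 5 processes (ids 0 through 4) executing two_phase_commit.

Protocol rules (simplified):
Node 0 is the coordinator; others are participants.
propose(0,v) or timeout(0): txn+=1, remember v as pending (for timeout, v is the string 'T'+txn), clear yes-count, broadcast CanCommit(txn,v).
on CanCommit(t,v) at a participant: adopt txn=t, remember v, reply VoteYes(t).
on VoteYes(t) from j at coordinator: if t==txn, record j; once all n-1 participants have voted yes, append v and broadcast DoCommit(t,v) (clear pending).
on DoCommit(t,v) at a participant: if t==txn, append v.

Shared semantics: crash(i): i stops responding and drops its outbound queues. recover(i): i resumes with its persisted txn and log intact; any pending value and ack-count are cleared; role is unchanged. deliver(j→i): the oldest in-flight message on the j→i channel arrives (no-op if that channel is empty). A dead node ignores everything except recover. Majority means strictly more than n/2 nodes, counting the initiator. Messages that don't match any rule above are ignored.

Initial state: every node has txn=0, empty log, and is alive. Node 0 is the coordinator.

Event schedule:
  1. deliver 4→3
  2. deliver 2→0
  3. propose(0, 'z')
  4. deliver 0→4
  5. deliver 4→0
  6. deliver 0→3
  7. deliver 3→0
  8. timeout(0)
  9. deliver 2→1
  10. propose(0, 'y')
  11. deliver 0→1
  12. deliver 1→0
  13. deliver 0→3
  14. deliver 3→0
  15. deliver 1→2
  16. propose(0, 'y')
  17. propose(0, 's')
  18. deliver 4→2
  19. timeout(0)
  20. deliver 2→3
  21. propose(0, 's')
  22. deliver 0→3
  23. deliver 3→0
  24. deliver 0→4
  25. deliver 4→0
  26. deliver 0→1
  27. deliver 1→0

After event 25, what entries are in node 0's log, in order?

empty

after 1 — deliver 4→3: ·
after 2 — deliver 2→0: ·
after 3 — propose(0,'z'): n0:coor/t1/[-]
after 4 — deliver 0→4: n4:part/t1/[-]
after 5 — deliver 4→0: ·
after 6 — deliver 0→3: n3:part/t1/[-]
after 7 — deliver 3→0: ·
after 8 — timeout(0): n0:coor/t2/[-]
after 9 — deliver 2→1: ·
after 10 — propose(0,'y'): n0:coor/t3/[-]
after 11 — deliver 0→1: n1:part/t1/[-]
after 12 — deliver 1→0: ·
after 13 — deliver 0→3: n3:part/t2/[-]
after 14 — deliver 3→0: ·
after 15 — deliver 1→2: ·
after 16 — propose(0,'y'): n0:coor/t4/[-]
after 17 — propose(0,'s'): n0:coor/t5/[-]
after 18 — deliver 4→2: ·
after 19 — timeout(0): n0:coor/t6/[-]
after 20 — deliver 2→3: ·
after 21 — propose(0,'s'): n0:coor/t7/[-]
after 22 — deliver 0→3: n3:part/t3/[-]
after 23 — deliver 3→0: ·
after 24 — deliver 0→4: n4:part/t2/[-]
after 25 — deliver 4→0: ·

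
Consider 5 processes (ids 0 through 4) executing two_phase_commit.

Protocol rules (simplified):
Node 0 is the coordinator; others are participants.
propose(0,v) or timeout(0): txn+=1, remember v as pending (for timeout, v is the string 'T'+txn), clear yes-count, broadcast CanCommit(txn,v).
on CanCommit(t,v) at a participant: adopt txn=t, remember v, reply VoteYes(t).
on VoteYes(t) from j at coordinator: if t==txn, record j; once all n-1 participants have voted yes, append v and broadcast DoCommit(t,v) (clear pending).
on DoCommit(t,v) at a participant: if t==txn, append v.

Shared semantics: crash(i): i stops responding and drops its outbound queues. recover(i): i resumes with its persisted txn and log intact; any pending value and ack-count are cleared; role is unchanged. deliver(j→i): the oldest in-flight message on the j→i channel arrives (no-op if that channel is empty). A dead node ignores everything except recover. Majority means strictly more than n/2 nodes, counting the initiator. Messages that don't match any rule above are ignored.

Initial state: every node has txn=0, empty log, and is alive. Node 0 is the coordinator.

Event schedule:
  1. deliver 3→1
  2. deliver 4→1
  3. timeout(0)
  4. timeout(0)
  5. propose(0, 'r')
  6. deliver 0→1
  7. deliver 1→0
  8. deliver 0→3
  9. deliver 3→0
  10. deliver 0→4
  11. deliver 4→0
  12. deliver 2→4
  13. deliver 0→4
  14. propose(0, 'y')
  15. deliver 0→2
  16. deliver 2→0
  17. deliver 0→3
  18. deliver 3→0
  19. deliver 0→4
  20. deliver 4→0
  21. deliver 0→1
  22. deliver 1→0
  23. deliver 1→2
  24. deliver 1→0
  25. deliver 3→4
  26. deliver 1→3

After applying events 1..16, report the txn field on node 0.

4

[1] deliver 3→1 → ∅
[2] deliver 4→1 → ∅
[3] timeout(0) → N0(coor t1 [-])
[4] timeout(0) → N0(coor t2 [-])
[5] propose(0,'r') → N0(coor t3 [-])
[6] deliver 0→1 → N1(part t1 [-])
[7] deliver 1→0 → ∅
[8] deliver 0→3 → N3(part t1 [-])
[9] deliver 3→0 → ∅
[10] deliver 0→4 → N4(part t1 [-])
[11] deliver 4→0 → ∅
[12] deliver 2→4 → ∅
[13] deliver 0→4 → N4(part t2 [-])
[14] propose(0,'y') → N0(coor t4 [-])
[15] deliver 0→2 → N2(part t1 [-])
[16] deliver 2→0 → ∅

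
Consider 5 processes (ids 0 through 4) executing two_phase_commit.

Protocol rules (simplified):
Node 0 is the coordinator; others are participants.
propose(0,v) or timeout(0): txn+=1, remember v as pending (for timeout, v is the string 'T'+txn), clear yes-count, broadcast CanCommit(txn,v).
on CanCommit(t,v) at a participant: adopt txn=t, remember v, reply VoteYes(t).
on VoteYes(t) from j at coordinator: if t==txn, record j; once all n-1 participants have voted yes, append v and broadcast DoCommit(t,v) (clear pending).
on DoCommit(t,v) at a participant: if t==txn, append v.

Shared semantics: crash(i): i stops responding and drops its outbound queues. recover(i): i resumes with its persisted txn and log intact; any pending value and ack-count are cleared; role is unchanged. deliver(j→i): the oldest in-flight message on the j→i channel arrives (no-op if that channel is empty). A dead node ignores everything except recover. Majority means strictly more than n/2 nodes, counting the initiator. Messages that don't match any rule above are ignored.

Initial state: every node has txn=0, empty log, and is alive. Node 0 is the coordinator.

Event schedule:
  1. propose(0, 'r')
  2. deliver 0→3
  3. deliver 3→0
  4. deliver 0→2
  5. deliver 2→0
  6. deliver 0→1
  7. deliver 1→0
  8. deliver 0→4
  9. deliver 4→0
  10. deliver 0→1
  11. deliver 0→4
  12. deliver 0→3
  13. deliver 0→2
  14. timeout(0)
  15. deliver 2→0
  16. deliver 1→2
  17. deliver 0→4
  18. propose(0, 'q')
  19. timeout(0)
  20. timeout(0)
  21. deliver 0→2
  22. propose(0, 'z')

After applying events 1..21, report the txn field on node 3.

1

after 1 — propose(0,'r'): n0:coor/t1/[-]
after 2 — deliver 0→3: n3:part/t1/[-]
after 3 — deliver 3→0: ·
after 4 — deliver 0→2: n2:part/t1/[-]
after 5 — deliver 2→0: ·
after 6 — deliver 0→1: n1:part/t1/[-]
after 7 — deliver 1→0: ·
after 8 — deliver 0→4: n4:part/t1/[-]
after 9 — deliver 4→0: n0:coor/t1/[r]
after 10 — deliver 0→1: n1:part/t1/[r]
after 11 — deliver 0→4: n4:part/t1/[r]
after 12 — deliver 0→3: n3:part/t1/[r]
after 13 — deliver 0→2: n2:part/t1/[r]
after 14 — timeout(0): n0:coor/t2/[r]
after 15 — deliver 2→0: ·
after 16 — deliver 1→2: ·
after 17 — deliver 0→4: n4:part/t2/[r]
after 18 — propose(0,'q'): n0:coor/t3/[r]
after 19 — timeout(0): n0:coor/t4/[r]
after 20 — timeout(0): n0:coor/t5/[r]
after 21 — deliver 0→2: n2:part/t2/[r]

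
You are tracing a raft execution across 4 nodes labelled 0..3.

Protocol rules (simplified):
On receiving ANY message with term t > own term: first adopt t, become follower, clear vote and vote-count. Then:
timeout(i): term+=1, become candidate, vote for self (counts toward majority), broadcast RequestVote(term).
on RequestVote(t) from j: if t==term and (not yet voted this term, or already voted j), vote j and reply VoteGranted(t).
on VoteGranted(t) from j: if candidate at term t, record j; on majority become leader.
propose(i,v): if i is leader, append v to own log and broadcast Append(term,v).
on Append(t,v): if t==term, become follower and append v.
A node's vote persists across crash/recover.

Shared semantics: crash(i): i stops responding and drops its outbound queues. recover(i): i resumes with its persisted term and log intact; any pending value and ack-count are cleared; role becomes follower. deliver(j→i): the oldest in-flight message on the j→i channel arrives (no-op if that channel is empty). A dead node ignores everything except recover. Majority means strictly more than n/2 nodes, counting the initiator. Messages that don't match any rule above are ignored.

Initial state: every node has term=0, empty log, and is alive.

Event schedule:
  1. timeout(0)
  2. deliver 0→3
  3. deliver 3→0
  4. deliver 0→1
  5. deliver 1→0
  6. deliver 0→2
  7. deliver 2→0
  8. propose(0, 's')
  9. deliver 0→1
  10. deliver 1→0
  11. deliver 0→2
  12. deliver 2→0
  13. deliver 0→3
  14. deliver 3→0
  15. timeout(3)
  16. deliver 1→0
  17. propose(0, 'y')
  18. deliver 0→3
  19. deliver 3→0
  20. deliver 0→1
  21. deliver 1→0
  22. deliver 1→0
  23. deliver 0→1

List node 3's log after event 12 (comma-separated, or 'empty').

empty

step 1 timeout(0): 0={cand,t=1,log=-}
step 2 deliver 0→3: 3={foll,t=1,log=-}
step 3 deliver 3→0: —
step 4 deliver 0→1: 1={foll,t=1,log=-}
step 5 deliver 1→0: 0={lead,t=1,log=-}
step 6 deliver 0→2: 2={foll,t=1,log=-}
step 7 deliver 2→0: —
step 8 propose(0,'s'): 0={lead,t=1,log=s}
step 9 deliver 0→1: 1={foll,t=1,log=s}
step 10 deliver 1→0: —
step 11 deliver 0→2: 2={foll,t=1,log=s}
step 12 deliver 2→0: —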